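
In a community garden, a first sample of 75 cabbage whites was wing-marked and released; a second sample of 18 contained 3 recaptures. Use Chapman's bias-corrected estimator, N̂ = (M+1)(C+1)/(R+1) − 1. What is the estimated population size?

N = 360

N̂ = (75+1)(18+1)/(3+1) − 1 = 76·19/4 − 1
= 1444/4 − 1 = 361 − 1 = 360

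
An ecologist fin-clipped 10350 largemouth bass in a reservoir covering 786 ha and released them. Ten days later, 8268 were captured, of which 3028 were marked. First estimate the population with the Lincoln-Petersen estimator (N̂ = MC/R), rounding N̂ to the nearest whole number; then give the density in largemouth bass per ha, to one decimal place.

N̂ = 10350·8268/3028 = 85573800/3028 ≈ 28260.8 → 28261
Density = N̂ / area = 28261 / 786 ≈ 35.96 → 36.0 per ha

density ≈ 36.0 largemouth bass per ha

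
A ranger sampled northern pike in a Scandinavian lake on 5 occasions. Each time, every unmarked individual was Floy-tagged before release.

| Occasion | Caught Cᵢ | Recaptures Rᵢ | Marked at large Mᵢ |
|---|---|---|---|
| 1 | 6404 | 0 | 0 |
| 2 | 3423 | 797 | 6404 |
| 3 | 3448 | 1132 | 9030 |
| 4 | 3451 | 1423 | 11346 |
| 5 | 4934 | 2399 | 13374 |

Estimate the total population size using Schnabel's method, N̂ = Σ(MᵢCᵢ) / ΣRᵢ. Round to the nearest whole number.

N ≈ 27,508

Σ MᵢCᵢ = 0·6404 + 6404·3423 + 9030·3448 + 11346·3451 + 13374·4934 = 0 + 21920892 + 31135440 + 39155046 + 65987316 = 158198694
Σ Rᵢ = 0 + 797 + 1132 + 1423 + 2399 = 5751
N̂ = 158198694 / 5751 ≈ 27508.0 → 27508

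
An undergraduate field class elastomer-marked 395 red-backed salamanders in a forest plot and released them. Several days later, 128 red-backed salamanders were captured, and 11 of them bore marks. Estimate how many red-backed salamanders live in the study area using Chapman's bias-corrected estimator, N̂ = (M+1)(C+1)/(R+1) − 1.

N̂ = (395+1)(128+1)/(11+1) − 1 = 396·129/12 − 1
= 51084/12 − 1 = 4257 − 1 = 4256

N = 4256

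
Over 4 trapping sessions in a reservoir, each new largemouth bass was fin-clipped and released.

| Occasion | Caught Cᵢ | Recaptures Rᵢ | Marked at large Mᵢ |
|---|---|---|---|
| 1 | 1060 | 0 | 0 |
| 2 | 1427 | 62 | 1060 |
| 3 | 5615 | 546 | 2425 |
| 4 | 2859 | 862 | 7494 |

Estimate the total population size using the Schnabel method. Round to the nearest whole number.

Σ MᵢCᵢ = 0·1060 + 1060·1427 + 2425·5615 + 7494·2859 = 0 + 1512620 + 13616375 + 21425346 = 36554341
Σ Rᵢ = 0 + 62 + 546 + 862 = 1470
N̂ = 36554341 / 1470 ≈ 24866.9 → 24867

N ≈ 24,867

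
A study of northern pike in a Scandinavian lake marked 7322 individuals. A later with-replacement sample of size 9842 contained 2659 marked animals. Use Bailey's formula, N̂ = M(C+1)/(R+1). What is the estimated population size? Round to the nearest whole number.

N ≈ 27,094

N̂ = 7322·(9842+1)/(2659+1) = 7322·9843/2660 = 72070446/2660 ≈ 27094.2 → 27094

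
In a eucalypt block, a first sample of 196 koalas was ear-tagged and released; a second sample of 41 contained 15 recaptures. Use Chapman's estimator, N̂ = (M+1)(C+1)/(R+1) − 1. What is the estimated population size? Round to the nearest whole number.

N ≈ 516

N̂ = (196+1)(41+1)/(15+1) − 1 = 197·42/16 − 1
= 8274/16 − 1 ≈ 517.1 − 1 ≈ 516.1 → 516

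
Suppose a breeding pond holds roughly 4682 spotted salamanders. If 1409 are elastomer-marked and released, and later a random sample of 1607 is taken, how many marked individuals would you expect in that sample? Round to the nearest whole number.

The marked fraction of the population is 1409/4682, so in a sample of 1607 expect C·(M/N) marked.
E[R] = 1409 × 1607 / 4682 = 2264263 / 4682 ≈ 483.6 → 484

expected recaptures ≈ 484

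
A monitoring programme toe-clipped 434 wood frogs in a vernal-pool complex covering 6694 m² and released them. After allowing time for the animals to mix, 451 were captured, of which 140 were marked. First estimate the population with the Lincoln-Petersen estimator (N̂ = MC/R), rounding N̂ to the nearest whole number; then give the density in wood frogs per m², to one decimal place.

density ≈ 0.2 wood frogs per m²

N̂ = 434·451/140 = 195734/140 ≈ 1398.1 → 1398
Density = N̂ / area = 1398 / 6694 ≈ 0.21 → 0.2 per m²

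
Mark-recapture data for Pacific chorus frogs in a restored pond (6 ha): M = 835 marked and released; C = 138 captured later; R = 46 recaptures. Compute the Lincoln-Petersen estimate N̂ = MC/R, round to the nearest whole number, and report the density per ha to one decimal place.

density ≈ 417.5 Pacific chorus frogs per ha

N̂ = 835·138/46 = 115230/46 = 2505
Density = N̂ / area = 2505 / 6 ≈ 417.50 → 417.5 per ha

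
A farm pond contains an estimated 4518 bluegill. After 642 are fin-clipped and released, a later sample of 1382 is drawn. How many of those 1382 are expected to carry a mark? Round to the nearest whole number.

The marked fraction of the population is 642/4518, so in a sample of 1382 expect C·(M/N) marked.
E[R] = 642 × 1382 / 4518 = 887244 / 4518 ≈ 196.4 → 196

expected recaptures ≈ 196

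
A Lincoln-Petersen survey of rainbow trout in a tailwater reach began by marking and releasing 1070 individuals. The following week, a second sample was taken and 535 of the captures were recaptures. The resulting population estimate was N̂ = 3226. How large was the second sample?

C = 1613

From N = M·C/R: C = N·R / M = 3226·535 / 1070 = 1725910 / 1070 = 1613.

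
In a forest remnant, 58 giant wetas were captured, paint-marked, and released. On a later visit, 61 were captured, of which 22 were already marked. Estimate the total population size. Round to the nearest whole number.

If marked individuals mix randomly, R/C ≈ M/N, giving N ≈ M·C/R.
N = (58 × 61) / 22 = 3538 / 22 ≈ 160.8 → 161

N ≈ 161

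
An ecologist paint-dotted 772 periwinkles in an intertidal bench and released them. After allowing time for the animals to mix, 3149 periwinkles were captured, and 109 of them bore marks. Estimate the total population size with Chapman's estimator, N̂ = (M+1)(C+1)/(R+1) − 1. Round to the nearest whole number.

N ≈ 22,135

N̂ = (772+1)(3149+1)/(109+1) − 1 = 773·3150/110 − 1
= 2434950/110 − 1 ≈ 22135.9 − 1 ≈ 22134.9 → 22135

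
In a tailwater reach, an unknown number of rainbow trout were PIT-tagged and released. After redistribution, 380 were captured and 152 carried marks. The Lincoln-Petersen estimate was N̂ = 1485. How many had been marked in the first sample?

From N = M·C/R: M = N·R / C = 1485·152 / 380 = 225720 / 380 = 594.

M = 594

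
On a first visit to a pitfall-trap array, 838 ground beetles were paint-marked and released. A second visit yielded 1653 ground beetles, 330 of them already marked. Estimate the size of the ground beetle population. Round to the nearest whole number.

N = (838 × 1653) / 330 = 1385214 / 330 ≈ 4197.6 → 4198

N ≈ 4198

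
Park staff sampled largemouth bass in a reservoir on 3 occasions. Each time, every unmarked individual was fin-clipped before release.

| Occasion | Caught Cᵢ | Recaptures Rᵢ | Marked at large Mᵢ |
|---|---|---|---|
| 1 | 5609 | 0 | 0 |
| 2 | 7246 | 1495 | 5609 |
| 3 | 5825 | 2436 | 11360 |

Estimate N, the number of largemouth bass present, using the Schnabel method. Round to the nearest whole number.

N ≈ 27,172

Σ MᵢCᵢ = 0·5609 + 5609·7246 + 11360·5825 = 0 + 40642814 + 66172000 = 106814814
Σ Rᵢ = 0 + 1495 + 2436 = 3931
N̂ = 106814814 / 3931 ≈ 27172.4 → 27172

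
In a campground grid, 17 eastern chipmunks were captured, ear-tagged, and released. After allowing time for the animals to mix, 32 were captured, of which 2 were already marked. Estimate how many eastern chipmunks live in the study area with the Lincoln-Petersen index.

N = (17 × 32) / 2 = 544 / 2 = 272

N = 272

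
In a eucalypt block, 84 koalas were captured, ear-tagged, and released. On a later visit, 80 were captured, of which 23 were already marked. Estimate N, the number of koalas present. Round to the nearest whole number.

N = (84 × 80) / 23 = 6720 / 23 ≈ 292.2 → 292

N ≈ 292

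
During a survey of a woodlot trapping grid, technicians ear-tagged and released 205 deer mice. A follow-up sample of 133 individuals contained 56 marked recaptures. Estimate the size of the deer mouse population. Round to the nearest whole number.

N ≈ 487

N = (205 × 133) / 56 = 27265 / 56 ≈ 486.9 → 487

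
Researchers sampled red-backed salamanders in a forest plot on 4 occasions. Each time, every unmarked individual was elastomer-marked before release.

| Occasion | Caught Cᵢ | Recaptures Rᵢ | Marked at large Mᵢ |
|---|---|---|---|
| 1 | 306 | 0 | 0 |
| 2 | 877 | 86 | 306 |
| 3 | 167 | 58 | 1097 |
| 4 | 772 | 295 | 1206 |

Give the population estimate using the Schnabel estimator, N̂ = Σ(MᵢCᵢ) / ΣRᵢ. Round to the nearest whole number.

Σ MᵢCᵢ = 0·306 + 306·877 + 1097·167 + 1206·772 = 0 + 268362 + 183199 + 931032 = 1382593
Σ Rᵢ = 0 + 86 + 58 + 295 = 439
N̂ = 1382593 / 439 ≈ 3149.4 → 3149

N ≈ 3149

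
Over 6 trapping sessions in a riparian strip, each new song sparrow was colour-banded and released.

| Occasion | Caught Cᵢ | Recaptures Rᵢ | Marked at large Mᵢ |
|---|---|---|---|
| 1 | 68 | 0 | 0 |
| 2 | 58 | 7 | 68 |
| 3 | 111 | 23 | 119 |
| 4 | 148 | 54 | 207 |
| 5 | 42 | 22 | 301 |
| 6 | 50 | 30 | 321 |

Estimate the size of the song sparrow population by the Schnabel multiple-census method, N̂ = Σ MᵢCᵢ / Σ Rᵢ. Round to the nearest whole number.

N ≈ 562

Σ MᵢCᵢ = 0·68 + 68·58 + 119·111 + 207·148 + 301·42 + 321·50 = 0 + 3944 + 13209 + 30636 + 12642 + 16050 = 76481
Σ Rᵢ = 0 + 7 + 23 + 54 + 22 + 30 = 136
N̂ = 76481 / 136 ≈ 562.4 → 562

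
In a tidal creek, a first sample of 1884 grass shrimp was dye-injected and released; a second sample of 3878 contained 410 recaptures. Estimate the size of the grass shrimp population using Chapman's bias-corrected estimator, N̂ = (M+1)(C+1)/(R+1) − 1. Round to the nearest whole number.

N̂ = (1884+1)(3878+1)/(410+1) − 1 = 1885·3879/411 − 1
= 7311915/411 − 1 ≈ 17790.5 − 1 ≈ 17789.5 → 17790

N ≈ 17,790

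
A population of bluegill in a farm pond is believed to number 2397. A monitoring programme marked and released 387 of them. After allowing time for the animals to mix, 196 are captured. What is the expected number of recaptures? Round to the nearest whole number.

The marked fraction of the population is 387/2397, so in a sample of 196 expect C·(M/N) marked.
E[R] = 387 × 196 / 2397 = 75852 / 2397 ≈ 31.6 → 32

expected recaptures ≈ 32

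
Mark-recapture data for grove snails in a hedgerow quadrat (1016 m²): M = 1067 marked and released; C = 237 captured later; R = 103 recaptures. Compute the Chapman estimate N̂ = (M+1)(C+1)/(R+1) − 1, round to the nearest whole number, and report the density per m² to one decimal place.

N̂ = 1068·238/104 − 1 = 254184/104 − 1 ≈ 2443.1 → 2443
Density = N̂ / area = 2443 / 1016 ≈ 2.40 → 2.4 per m²

density ≈ 2.4 grove snails per m²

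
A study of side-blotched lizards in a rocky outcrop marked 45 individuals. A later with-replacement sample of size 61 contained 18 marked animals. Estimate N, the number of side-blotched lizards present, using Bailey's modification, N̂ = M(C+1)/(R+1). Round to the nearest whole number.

N̂ = 45·(61+1)/(18+1) = 45·62/19 = 2790/19 ≈ 146.8 → 147

N ≈ 147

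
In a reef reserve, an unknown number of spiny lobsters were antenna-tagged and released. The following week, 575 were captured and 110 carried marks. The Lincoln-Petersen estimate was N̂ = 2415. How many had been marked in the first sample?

M = 462

From N = M·C/R: M = N·R / C = 2415·110 / 575 = 265650 / 575 = 462.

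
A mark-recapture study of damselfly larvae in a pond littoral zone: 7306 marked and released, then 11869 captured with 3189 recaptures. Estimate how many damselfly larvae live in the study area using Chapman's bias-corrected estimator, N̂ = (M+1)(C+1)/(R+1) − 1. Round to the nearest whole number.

N ≈ 27,188

N̂ = (7306+1)(11869+1)/(3189+1) − 1 = 7307·11870/3190 − 1
= 86734090/3190 − 1 ≈ 27189.4 − 1 ≈ 27188.4 → 27188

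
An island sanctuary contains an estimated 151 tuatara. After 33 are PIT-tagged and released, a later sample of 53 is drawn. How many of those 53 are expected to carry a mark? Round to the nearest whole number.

Expected recaptures E[R] = M·C / N.
E[R] = 33 × 53 / 151 = 1749 / 151 ≈ 11.6 → 12

expected recaptures ≈ 12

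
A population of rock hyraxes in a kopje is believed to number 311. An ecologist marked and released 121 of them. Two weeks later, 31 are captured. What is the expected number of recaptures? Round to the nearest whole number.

The marked fraction of the population is 121/311, so in a sample of 31 expect C·(M/N) marked.
E[R] = 121 × 31 / 311 = 3751 / 311 ≈ 12.1 → 12

expected recaptures ≈ 12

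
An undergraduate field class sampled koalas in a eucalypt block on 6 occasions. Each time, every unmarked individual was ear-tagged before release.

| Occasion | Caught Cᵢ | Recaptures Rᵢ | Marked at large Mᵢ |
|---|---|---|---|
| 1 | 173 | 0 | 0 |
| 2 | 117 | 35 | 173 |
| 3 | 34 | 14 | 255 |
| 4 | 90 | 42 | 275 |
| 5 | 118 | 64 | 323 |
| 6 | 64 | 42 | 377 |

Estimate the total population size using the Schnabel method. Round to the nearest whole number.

Σ MᵢCᵢ = 0·173 + 173·117 + 255·34 + 275·90 + 323·118 + 377·64 = 0 + 20241 + 8670 + 24750 + 38114 + 24128 = 115903
Σ Rᵢ = 0 + 35 + 14 + 42 + 64 + 42 = 197
N̂ = 115903 / 197 ≈ 588.3 → 588

N ≈ 588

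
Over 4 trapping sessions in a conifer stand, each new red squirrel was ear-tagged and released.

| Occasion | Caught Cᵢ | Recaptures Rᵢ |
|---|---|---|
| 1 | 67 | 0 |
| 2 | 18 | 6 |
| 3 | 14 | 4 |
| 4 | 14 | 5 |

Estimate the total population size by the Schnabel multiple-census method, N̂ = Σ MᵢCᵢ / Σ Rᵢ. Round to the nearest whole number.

Marked at large before each occasion: Mᵢ = Σⱼ<ᵢ (Cⱼ − Rⱼ) → M1=0, M2=67, M3=79, M4=89
Σ MᵢCᵢ = 0·67 + 67·18 + 79·14 + 89·14 = 0 + 1206 + 1106 + 1246 = 3558
Σ Rᵢ = 0 + 6 + 4 + 5 = 15
N̂ = 3558 / 15 ≈ 237.2 → 237

N ≈ 237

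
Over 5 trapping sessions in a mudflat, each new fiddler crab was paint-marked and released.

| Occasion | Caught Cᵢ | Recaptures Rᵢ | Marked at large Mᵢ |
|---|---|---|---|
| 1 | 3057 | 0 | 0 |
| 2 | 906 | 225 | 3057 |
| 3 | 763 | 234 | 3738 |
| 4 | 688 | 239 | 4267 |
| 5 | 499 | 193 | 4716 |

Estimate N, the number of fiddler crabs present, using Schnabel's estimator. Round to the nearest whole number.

Σ MᵢCᵢ = 0·3057 + 3057·906 + 3738·763 + 4267·688 + 4716·499 = 0 + 2769642 + 2852094 + 2935696 + 2353284 = 10910716
Σ Rᵢ = 0 + 225 + 234 + 239 + 193 = 891
N̂ = 10910716 / 891 ≈ 12245.47 → 12245

N ≈ 12,245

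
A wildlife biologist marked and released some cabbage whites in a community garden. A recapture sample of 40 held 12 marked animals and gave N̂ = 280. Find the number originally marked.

From N = M·C/R: M = N·R / C = 280·12 / 40 = 3360 / 40 = 84.

M = 84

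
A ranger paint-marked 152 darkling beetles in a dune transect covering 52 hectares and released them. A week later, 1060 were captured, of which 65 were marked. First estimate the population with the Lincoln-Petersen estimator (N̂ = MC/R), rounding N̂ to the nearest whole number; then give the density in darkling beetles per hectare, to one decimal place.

density ≈ 47.7 darkling beetles per hectare

N̂ = 152·1060/65 = 161120/65 ≈ 2478.8 → 2479
Density = N̂ / area = 2479 / 52 ≈ 47.67 → 47.7 per hectare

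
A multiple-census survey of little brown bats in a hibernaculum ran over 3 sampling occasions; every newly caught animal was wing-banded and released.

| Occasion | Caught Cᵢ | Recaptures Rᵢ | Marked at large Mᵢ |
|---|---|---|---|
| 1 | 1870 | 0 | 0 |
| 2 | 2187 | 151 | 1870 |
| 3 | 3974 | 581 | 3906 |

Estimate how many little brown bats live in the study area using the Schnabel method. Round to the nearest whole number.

N ≈ 26,793

Σ MᵢCᵢ = 0·1870 + 1870·2187 + 3906·3974 = 0 + 4089690 + 15522444 = 19612134
Σ Rᵢ = 0 + 151 + 581 = 732
N̂ = 19612134 / 732 ≈ 26792.5 → 26793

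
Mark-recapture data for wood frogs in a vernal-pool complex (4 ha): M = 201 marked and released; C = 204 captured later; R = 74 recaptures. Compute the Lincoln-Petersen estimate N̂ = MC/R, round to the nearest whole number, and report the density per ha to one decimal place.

density ≈ 138.5 wood frogs per ha

N̂ = 201·204/74 = 41004/74 ≈ 554.1 → 554
Density = N̂ / area = 554 / 4 ≈ 138.50 → 138.5 per ha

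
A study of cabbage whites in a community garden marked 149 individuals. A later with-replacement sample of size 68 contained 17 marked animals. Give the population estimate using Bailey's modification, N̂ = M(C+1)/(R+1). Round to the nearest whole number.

N ≈ 571

N̂ = 149·(68+1)/(17+1) = 149·69/18 = 10281/18 ≈ 571.2 → 571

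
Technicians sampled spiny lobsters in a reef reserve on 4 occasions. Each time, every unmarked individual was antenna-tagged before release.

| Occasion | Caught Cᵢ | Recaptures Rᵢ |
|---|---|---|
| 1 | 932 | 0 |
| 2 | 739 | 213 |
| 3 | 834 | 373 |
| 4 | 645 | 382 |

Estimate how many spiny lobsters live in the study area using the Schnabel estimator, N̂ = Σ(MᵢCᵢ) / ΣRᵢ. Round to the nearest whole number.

N ≈ 3246

Marked at large before each occasion: Mᵢ = Σⱼ<ᵢ (Cⱼ − Rⱼ) → M1=0, M2=932, M3=1458, M4=1919
Σ MᵢCᵢ = 0·932 + 932·739 + 1458·834 + 1919·645 = 0 + 688748 + 1215972 + 1237755 = 3142475
Σ Rᵢ = 0 + 213 + 373 + 382 = 968
N̂ = 3142475 / 968 ≈ 3246.4 → 3246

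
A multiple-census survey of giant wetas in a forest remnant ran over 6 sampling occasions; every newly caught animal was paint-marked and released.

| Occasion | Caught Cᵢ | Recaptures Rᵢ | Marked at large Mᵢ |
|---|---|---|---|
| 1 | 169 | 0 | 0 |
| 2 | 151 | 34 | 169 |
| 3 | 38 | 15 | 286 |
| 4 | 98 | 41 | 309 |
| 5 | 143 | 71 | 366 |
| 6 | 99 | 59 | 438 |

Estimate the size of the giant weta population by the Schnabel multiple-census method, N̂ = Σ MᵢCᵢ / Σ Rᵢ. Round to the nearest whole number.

Σ MᵢCᵢ = 0·169 + 169·151 + 286·38 + 309·98 + 366·143 + 438·99 = 0 + 25519 + 10868 + 30282 + 52338 + 43362 = 162369
Σ Rᵢ = 0 + 34 + 15 + 41 + 71 + 59 = 220
N̂ = 162369 / 220 ≈ 738.0 → 738

N ≈ 738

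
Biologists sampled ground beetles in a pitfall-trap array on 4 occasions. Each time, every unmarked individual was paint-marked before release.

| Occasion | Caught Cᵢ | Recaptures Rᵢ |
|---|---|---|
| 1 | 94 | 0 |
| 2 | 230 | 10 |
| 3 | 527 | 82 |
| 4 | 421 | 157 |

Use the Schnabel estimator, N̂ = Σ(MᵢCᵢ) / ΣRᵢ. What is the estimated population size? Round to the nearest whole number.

N ≈ 2035

Marked at large before each occasion: Mᵢ = Σⱼ<ᵢ (Cⱼ − Rⱼ) → M1=0, M2=94, M3=314, M4=759
Σ MᵢCᵢ = 0·94 + 94·230 + 314·527 + 759·421 = 0 + 21620 + 165478 + 319539 = 506637
Σ Rᵢ = 0 + 10 + 82 + 157 = 249
N̂ = 506637 / 249 ≈ 2034.7 → 2035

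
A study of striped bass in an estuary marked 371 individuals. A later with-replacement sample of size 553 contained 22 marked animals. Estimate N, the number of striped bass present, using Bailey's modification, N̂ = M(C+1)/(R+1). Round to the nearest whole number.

N ≈ 8936

N̂ = 371·(553+1)/(22+1) = 371·554/23 = 205534/23 ≈ 8936.3 → 8936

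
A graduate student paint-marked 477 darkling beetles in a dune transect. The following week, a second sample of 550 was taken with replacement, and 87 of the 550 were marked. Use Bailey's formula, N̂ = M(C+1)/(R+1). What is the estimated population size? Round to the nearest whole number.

N̂ = 477·(550+1)/(87+1) = 477·551/88 = 262827/88 ≈ 2986.7 → 2987

N ≈ 2987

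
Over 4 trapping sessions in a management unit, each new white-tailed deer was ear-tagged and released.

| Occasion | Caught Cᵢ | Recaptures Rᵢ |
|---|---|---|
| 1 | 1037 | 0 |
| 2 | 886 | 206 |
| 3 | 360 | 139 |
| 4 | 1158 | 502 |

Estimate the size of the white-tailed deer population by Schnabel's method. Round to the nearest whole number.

N ≈ 4464

Marked at large before each occasion: Mᵢ = Σⱼ<ᵢ (Cⱼ − Rⱼ) → M1=0, M2=1037, M3=1717, M4=1938
Σ MᵢCᵢ = 0·1037 + 1037·886 + 1717·360 + 1938·1158 = 0 + 918782 + 618120 + 2244204 = 3781106
Σ Rᵢ = 0 + 206 + 139 + 502 = 847
N̂ = 3781106 / 847 ≈ 4464.1 → 4464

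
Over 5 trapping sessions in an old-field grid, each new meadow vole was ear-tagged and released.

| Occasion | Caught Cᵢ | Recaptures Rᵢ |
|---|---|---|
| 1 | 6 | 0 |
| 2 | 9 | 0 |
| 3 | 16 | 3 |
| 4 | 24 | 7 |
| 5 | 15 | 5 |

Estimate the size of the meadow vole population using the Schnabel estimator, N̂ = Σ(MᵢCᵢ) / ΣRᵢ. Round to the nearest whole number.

Marked at large before each occasion: Mᵢ = Σⱼ<ᵢ (Cⱼ − Rⱼ) → M1=0, M2=6, M3=15, M4=28, M5=45
Σ MᵢCᵢ = 0·6 + 6·9 + 15·16 + 28·24 + 45·15 = 0 + 54 + 240 + 672 + 675 = 1641
Σ Rᵢ = 0 + 0 + 3 + 7 + 5 = 15
N̂ = 1641 / 15 ≈ 109.4 → 109

N ≈ 109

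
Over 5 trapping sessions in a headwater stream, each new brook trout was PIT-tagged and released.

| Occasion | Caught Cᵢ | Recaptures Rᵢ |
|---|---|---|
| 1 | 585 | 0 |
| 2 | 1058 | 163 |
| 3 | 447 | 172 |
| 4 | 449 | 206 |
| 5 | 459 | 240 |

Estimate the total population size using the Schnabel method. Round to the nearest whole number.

Marked at large before each occasion: Mᵢ = Σⱼ<ᵢ (Cⱼ − Rⱼ) → M1=0, M2=585, M3=1480, M4=1755, M5=1998
Σ MᵢCᵢ = 0·585 + 585·1058 + 1480·447 + 1755·449 + 1998·459 = 0 + 618930 + 661560 + 787995 + 917082 = 2985567
Σ Rᵢ = 0 + 163 + 172 + 206 + 240 = 781
N̂ = 2985567 / 781 ≈ 3822.7 → 3823

N ≈ 3823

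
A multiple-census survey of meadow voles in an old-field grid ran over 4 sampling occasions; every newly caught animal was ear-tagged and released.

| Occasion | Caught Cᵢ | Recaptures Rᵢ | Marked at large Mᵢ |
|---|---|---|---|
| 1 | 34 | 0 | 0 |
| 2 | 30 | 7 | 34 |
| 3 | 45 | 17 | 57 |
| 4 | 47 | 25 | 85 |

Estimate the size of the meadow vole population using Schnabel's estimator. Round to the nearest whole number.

Σ MᵢCᵢ = 0·34 + 34·30 + 57·45 + 85·47 = 0 + 1020 + 2565 + 3995 = 7580
Σ Rᵢ = 0 + 7 + 17 + 25 = 49
N̂ = 7580 / 49 ≈ 154.7 → 155

N ≈ 155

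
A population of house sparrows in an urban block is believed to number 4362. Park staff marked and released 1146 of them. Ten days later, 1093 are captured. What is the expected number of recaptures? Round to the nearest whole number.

The marked fraction of the population is 1146/4362, so in a sample of 1093 expect C·(M/N) marked.
E[R] = 1146 × 1093 / 4362 = 1252578 / 4362 ≈ 287.2 → 287

expected recaptures ≈ 287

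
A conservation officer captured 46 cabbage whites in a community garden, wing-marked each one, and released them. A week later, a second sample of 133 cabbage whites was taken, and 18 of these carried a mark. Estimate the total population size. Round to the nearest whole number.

If marked individuals mix randomly, R/C ≈ M/N, giving N ≈ M·C/R.
N = (46 × 133) / 18 = 6118 / 18 ≈ 339.9 → 340

N ≈ 340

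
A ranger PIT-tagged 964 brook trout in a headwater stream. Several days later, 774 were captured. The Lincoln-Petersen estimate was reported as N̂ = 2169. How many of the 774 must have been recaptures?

From N = M·C/R: R = M·C / N = 964·774 / 2169 = 746136 / 2169 = 344.

R = 344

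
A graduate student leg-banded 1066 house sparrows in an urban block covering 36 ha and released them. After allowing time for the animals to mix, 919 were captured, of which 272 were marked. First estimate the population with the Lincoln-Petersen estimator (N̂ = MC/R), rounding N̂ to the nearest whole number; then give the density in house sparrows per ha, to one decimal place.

density ≈ 100.1 house sparrows per ha

N̂ = 1066·919/272 = 979654/272 ≈ 3601.7 → 3602
Density = N̂ / area = 3602 / 36 ≈ 100.06 → 100.1 per ha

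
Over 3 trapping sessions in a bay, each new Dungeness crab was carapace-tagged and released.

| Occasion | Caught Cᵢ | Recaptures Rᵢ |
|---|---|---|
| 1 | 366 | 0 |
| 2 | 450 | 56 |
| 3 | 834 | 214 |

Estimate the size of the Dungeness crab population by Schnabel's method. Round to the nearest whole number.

N ≈ 2958

Marked at large before each occasion: Mᵢ = Σⱼ<ᵢ (Cⱼ − Rⱼ) → M1=0, M2=366, M3=760
Σ MᵢCᵢ = 0·366 + 366·450 + 760·834 = 0 + 164700 + 633840 = 798540
Σ Rᵢ = 0 + 56 + 214 = 270
N̂ = 798540 / 270 ≈ 2957.6 → 2958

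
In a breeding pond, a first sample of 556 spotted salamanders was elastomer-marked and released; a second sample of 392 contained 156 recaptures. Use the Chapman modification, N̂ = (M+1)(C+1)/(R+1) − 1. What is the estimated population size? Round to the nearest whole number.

N̂ = (556+1)(392+1)/(156+1) − 1 = 557·393/157 − 1
= 218901/157 − 1 ≈ 1394.3 − 1 ≈ 1393.3 → 1393

N ≈ 1393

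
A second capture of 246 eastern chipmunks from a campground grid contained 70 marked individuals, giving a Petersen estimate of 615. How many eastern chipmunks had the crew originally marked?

From N = M·C/R: M = N·R / C = 615·70 / 246 = 43050 / 246 = 175.

M = 175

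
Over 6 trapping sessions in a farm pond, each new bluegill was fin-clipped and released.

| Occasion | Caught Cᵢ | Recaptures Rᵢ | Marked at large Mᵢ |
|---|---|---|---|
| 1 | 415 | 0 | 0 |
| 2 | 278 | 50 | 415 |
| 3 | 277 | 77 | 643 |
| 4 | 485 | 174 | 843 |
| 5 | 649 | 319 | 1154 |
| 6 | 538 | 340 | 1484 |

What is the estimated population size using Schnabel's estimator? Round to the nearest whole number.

N ≈ 2343

Σ MᵢCᵢ = 0·415 + 415·278 + 643·277 + 843·485 + 1154·649 + 1484·538 = 0 + 115370 + 178111 + 408855 + 748946 + 798392 = 2249674
Σ Rᵢ = 0 + 50 + 77 + 174 + 319 + 340 = 960
N̂ = 2249674 / 960 ≈ 2343.4 → 2343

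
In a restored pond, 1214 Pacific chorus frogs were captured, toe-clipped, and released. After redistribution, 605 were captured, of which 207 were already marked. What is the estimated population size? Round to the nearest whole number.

N ≈ 3548

N = (1214 × 605) / 207 = 734470 / 207 ≈ 3548.2 → 3548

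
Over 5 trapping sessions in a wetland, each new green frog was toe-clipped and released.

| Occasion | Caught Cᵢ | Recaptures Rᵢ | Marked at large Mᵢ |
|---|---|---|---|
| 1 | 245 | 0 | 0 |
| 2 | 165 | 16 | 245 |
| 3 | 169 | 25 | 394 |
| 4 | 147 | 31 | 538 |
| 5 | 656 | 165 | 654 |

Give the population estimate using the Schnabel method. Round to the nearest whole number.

N ≈ 2595

Σ MᵢCᵢ = 0·245 + 245·165 + 394·169 + 538·147 + 654·656 = 0 + 40425 + 66586 + 79086 + 429024 = 615121
Σ Rᵢ = 0 + 16 + 25 + 31 + 165 = 237
N̂ = 615121 / 237 ≈ 2595.4 → 2595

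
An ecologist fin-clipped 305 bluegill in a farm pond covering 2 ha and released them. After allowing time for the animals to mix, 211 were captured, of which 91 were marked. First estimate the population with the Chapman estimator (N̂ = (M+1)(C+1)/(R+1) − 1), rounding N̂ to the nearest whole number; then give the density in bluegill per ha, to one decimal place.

N̂ = 306·212/92 − 1 = 64872/92 − 1 ≈ 704.1 → 704
Density = N̂ / area = 704 / 2 = 352.0 per ha

density ≈ 352.0 bluegill per ha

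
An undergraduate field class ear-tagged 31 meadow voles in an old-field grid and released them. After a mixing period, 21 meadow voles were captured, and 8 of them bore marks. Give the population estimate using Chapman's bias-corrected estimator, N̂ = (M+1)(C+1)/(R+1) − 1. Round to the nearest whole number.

N ≈ 77

N̂ = (31+1)(21+1)/(8+1) − 1 = 32·22/9 − 1
= 704/9 − 1 ≈ 78.2 − 1 ≈ 77.2 → 77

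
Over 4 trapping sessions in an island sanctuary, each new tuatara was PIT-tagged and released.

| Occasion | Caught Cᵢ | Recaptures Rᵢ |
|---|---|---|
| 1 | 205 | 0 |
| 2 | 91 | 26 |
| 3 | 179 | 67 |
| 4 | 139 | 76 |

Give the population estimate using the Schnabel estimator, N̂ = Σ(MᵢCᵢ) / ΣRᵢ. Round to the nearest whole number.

N ≈ 711

Marked at large before each occasion: Mᵢ = Σⱼ<ᵢ (Cⱼ − Rⱼ) → M1=0, M2=205, M3=270, M4=382
Σ MᵢCᵢ = 0·205 + 205·91 + 270·179 + 382·139 = 0 + 18655 + 48330 + 53098 = 120083
Σ Rᵢ = 0 + 26 + 67 + 76 = 169
N̂ = 120083 / 169 ≈ 710.6 → 711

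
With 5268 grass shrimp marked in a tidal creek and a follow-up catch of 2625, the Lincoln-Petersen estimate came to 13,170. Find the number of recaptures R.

R = 1050

From N = M·C/R: R = M·C / N = 5268·2625 / 13170 = 13828500 / 13170 = 1050.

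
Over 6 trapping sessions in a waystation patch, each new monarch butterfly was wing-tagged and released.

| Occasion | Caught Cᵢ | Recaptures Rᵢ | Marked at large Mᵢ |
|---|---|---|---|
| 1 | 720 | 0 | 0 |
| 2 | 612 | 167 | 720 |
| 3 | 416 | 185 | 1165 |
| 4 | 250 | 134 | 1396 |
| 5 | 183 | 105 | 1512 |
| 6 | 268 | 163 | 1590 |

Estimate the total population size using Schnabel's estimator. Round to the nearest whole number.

N ≈ 2622

Σ MᵢCᵢ = 0·720 + 720·612 + 1165·416 + 1396·250 + 1512·183 + 1590·268 = 0 + 440640 + 484640 + 349000 + 276696 + 426120 = 1977096
Σ Rᵢ = 0 + 167 + 185 + 134 + 105 + 163 = 754
N̂ = 1977096 / 754 ≈ 2622.1 → 2622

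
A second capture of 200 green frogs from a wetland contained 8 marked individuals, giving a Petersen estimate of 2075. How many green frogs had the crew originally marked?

M = 83

From N = M·C/R: M = N·R / C = 2075·8 / 200 = 16600 / 200 = 83.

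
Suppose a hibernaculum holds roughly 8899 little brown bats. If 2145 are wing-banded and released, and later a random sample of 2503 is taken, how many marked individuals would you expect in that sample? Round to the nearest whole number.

expected recaptures ≈ 603

The marked fraction of the population is 2145/8899, so in a sample of 2503 expect C·(M/N) marked.
E[R] = 2145 × 2503 / 8899 = 5368935 / 8899 ≈ 603.3 → 603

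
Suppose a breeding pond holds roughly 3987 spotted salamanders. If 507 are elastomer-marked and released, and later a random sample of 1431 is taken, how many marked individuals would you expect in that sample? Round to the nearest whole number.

Expected recaptures E[R] = M·C / N.
E[R] = 507 × 1431 / 3987 = 725517 / 3987 ≈ 182.0 → 182

expected recaptures ≈ 182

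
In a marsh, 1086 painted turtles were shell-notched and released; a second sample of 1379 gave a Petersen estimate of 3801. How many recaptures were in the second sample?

R = 394

From N = M·C/R: R = M·C / N = 1086·1379 / 3801 = 1497594 / 3801 = 394.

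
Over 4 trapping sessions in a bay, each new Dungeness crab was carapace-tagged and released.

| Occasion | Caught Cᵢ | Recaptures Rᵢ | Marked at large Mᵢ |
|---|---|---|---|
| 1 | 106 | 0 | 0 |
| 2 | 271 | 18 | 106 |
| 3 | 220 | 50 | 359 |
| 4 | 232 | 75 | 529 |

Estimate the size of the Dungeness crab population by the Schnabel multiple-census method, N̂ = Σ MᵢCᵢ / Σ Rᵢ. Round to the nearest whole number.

Σ MᵢCᵢ = 0·106 + 106·271 + 359·220 + 529·232 = 0 + 28726 + 78980 + 122728 = 230434
Σ Rᵢ = 0 + 18 + 50 + 75 = 143
N̂ = 230434 / 143 ≈ 1611.4 → 1611

N ≈ 1611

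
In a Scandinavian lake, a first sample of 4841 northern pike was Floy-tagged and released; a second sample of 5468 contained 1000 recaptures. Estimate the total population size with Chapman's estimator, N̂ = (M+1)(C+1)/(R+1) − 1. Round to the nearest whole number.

N ≈ 26,453

N̂ = (4841+1)(5468+1)/(1000+1) − 1 = 4842·5469/1001 − 1
= 26480898/1001 − 1 ≈ 26454.4 − 1 ≈ 26453.4 → 26453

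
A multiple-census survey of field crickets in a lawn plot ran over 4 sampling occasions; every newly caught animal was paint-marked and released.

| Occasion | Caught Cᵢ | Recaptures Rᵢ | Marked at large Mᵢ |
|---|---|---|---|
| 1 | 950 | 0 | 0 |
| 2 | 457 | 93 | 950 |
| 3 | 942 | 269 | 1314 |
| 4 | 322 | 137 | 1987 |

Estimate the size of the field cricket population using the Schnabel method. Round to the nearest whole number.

Σ MᵢCᵢ = 0·950 + 950·457 + 1314·942 + 1987·322 = 0 + 434150 + 1237788 + 639814 = 2311752
Σ Rᵢ = 0 + 93 + 269 + 137 = 499
N̂ = 2311752 / 499 ≈ 4632.8 → 4633

N ≈ 4633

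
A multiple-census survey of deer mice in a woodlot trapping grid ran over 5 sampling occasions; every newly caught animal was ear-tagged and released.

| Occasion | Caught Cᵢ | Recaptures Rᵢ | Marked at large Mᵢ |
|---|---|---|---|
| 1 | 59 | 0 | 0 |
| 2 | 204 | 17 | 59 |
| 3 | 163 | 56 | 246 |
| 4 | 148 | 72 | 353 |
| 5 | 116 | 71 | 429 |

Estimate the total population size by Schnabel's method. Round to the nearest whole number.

Σ MᵢCᵢ = 0·59 + 59·204 + 246·163 + 353·148 + 429·116 = 0 + 12036 + 40098 + 52244 + 49764 = 154142
Σ Rᵢ = 0 + 17 + 56 + 72 + 71 = 216
N̂ = 154142 / 216 ≈ 713.6 → 714

N ≈ 714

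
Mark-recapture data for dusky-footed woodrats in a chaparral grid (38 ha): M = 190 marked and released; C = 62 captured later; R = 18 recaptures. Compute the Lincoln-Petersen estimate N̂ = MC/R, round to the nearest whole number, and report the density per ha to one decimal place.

density ≈ 17.2 dusky-footed woodrats per ha

N̂ = 190·62/18 = 11780/18 ≈ 654.4 → 654
Density = N̂ / area = 654 / 38 ≈ 17.21 → 17.2 per ha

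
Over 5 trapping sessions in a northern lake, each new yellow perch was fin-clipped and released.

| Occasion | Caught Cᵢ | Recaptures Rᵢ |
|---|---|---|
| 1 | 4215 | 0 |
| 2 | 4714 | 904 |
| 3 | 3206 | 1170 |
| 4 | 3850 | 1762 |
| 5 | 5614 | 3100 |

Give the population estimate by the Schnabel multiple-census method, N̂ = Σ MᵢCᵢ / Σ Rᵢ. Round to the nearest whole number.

N ≈ 21,992

Marked at large before each occasion: Mᵢ = Σⱼ<ᵢ (Cⱼ − Rⱼ) → M1=0, M2=4215, M3=8025, M4=10061, M5=12149
Σ MᵢCᵢ = 0·4215 + 4215·4714 + 8025·3206 + 10061·3850 + 12149·5614 = 0 + 19869510 + 25728150 + 38734850 + 68204486 = 152536996
Σ Rᵢ = 0 + 904 + 1170 + 1762 + 3100 = 6936
N̂ = 152536996 / 6936 ≈ 21992.1 → 21992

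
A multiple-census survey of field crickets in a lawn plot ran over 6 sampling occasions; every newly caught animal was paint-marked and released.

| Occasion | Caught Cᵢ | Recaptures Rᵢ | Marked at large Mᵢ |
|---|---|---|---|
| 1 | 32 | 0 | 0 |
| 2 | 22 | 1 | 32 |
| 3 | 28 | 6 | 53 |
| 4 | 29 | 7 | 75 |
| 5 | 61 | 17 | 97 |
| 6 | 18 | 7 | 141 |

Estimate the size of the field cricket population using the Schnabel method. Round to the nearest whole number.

Σ MᵢCᵢ = 0·32 + 32·22 + 53·28 + 75·29 + 97·61 + 141·18 = 0 + 704 + 1484 + 2175 + 5917 + 2538 = 12818
Σ Rᵢ = 0 + 1 + 6 + 7 + 17 + 7 = 38
N̂ = 12818 / 38 ≈ 337.3 → 337

N ≈ 337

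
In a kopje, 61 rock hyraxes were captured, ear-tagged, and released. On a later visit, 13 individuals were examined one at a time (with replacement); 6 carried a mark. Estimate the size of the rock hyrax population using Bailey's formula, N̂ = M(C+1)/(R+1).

N̂ = 61·(13+1)/(6+1) = 61·14/7 = 854/7 = 122

N = 122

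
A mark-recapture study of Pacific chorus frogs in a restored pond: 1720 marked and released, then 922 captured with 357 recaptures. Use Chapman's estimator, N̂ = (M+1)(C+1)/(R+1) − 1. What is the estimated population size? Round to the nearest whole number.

N ≈ 4436

N̂ = (1720+1)(922+1)/(357+1) − 1 = 1721·923/358 − 1
= 1588483/358 − 1 ≈ 4437.1 − 1 ≈ 4436.1 → 4436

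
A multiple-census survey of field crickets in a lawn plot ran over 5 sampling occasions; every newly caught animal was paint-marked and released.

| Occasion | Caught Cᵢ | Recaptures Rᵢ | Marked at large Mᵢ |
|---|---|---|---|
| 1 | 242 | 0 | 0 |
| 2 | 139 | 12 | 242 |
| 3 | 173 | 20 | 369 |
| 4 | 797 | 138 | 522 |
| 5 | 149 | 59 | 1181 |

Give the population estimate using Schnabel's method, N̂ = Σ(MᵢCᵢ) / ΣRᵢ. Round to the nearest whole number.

N ≈ 3011

Σ MᵢCᵢ = 0·242 + 242·139 + 369·173 + 522·797 + 1181·149 = 0 + 33638 + 63837 + 416034 + 175969 = 689478
Σ Rᵢ = 0 + 12 + 20 + 138 + 59 = 229
N̂ = 689478 / 229 ≈ 3010.8 → 3011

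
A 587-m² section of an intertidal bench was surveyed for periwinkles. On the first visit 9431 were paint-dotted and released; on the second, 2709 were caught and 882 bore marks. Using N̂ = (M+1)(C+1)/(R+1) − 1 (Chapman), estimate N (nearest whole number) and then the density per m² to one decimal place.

density ≈ 49.3 periwinkles per m²

N̂ = 9432·2710/883 − 1 = 25560720/883 − 1 ≈ 28946.6 → 28947
Density = N̂ / area = 28947 / 587 ≈ 49.31 → 49.3 per m²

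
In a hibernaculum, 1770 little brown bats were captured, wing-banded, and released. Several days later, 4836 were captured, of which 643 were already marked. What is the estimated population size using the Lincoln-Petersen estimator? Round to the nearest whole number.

N = (1770 × 4836) / 643 = 8559720 / 643 ≈ 13312.2 → 13312

N ≈ 13,312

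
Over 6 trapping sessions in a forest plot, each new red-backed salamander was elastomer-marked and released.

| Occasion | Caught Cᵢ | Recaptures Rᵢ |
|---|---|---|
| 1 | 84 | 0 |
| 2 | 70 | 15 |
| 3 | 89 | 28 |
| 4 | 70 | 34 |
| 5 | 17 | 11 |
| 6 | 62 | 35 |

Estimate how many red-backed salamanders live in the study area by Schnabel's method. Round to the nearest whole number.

N ≈ 417

Marked at large before each occasion: Mᵢ = Σⱼ<ᵢ (Cⱼ − Rⱼ) → M1=0, M2=84, M3=139, M4=200, M5=236, M6=242
Σ MᵢCᵢ = 0·84 + 84·70 + 139·89 + 200·70 + 236·17 + 242·62 = 0 + 5880 + 12371 + 14000 + 4012 + 15004 = 51267
Σ Rᵢ = 0 + 15 + 28 + 34 + 11 + 35 = 123
N̂ = 51267 / 123 ≈ 416.8 → 417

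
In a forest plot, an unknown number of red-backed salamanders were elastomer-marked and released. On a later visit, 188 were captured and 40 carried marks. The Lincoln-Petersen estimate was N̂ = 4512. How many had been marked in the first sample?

M = 960

From N = M·C/R: M = N·R / C = 4512·40 / 188 = 180480 / 188 = 960.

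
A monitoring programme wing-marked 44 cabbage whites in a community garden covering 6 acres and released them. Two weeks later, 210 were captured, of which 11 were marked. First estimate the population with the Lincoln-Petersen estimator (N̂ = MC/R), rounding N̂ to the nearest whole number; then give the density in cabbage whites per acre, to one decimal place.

N̂ = 44·210/11 = 9240/11 = 840
Density = N̂ / area = 840 / 6 = 140.0 per acre

density ≈ 140.0 cabbage whites per acre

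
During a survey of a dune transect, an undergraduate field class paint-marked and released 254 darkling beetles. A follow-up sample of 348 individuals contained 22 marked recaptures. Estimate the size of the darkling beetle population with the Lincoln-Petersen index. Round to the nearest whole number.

Lincoln-Petersen assumes M/N = R/C, so N = M·C / R.
N = (254 × 348) / 22 = 88392 / 22 ≈ 4017.8 → 4018

N ≈ 4018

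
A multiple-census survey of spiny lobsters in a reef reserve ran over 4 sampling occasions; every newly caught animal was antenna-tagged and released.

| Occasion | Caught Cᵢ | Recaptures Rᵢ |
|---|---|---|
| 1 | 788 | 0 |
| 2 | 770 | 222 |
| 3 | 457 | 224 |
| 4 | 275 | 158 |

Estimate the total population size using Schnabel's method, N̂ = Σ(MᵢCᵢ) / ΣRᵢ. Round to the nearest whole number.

Marked at large before each occasion: Mᵢ = Σⱼ<ᵢ (Cⱼ − Rⱼ) → M1=0, M2=788, M3=1336, M4=1569
Σ MᵢCᵢ = 0·788 + 788·770 + 1336·457 + 1569·275 = 0 + 606760 + 610552 + 431475 = 1648787
Σ Rᵢ = 0 + 222 + 224 + 158 = 604
N̂ = 1648787 / 604 ≈ 2729.8 → 2730

N ≈ 2730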